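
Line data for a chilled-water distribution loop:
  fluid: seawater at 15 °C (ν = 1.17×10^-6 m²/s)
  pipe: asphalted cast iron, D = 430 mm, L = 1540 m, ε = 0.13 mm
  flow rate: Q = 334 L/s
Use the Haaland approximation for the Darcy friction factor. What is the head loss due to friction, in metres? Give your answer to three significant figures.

V = 4Q/(πD²) = 4·0.334/(π·0.430²) = 2.300 m/s
Re = VD/ν = 2.300·0.430/1.17×10^-6 = 8.45×10^5 → turbulent
ε/D = 0.13/430 = 3.02×10^-4
Haaland: f = 0.01573
h_f = f(L/D)V²/(2g) = 0.01573·(1540/0.430)·2.300²/(2·9.81) = 15.19 m

h_f ≈ 15.2 m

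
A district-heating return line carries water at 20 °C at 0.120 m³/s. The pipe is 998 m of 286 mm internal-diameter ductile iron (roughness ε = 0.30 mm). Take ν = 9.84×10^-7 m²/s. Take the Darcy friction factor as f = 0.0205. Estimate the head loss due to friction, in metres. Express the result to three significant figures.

h_f ≈ 12.7 m

V = 4Q/(πD²) = 4·0.120/(π·0.286²) = 1.868 m/s
h_f = f(L/D)V²/(2g) = 0.02050·(998/0.286)·1.868²/(2·9.81) = 12.72 m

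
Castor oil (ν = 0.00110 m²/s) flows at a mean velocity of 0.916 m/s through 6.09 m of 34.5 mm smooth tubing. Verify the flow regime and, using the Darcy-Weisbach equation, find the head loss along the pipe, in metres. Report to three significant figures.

Re = VD/ν = 0.916·0.03450/0.00110 = 28.7 → laminar (Re < 2300)
f = 64/Re = 2.228
h_f = f(L/D)V²/(2g) = 2.228·(6.09/0.03450)·0.916²/(2·9.81) = 16.82 m

h_f ≈ 16.8 m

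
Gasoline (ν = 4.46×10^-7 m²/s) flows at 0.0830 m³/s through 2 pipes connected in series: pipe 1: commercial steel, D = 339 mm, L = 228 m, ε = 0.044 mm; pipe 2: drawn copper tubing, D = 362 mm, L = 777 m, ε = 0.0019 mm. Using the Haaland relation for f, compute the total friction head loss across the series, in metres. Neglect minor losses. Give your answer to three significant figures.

H ≈ 1.30 m

Pipe 1: V = 0.9196 m/s, Re = 6.99×10^5, ε/D = 1.30×10^-4, f = 0.01413, h_1 = f(L/D)V²/2g = 0.4097 m
Pipe 2: V = 0.8064 m/s, Re = 6.55×10^5, ε/D = 5.25×10^-6, f = 0.01253, h_2 = f(L/D)V²/2g = 0.8911 m
Series → Q common, losses add: H = Σh = 1.301 m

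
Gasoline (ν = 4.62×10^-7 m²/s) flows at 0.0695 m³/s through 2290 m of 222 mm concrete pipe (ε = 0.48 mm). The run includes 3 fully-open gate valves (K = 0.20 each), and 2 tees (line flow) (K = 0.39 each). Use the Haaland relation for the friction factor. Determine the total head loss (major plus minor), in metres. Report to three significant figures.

V = 4Q/(πD²) = 1.796 m/s; V²/2g = 0.1643 m
Re = 8.63×10^5, ε/D = 0.00216 → f = 0.02414 (Haaland)
Major: h_f = f(L/D)·V²/2g = 0.02414·10315·0.1643 = 40.92 m
Minor: ΣK = 1.38; h_m = ΣK·V²/2g = 0.2268 m
Total H_L = 40.92 + 0.2268 = 41.14 m

H_L ≈ 41.1 m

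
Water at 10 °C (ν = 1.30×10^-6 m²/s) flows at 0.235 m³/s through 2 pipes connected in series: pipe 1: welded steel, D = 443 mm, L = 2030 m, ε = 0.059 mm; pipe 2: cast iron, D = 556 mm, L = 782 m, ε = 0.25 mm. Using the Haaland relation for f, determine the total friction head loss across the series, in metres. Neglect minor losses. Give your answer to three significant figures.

H ≈ 9.08 m

Pipe 1: V = 1.525 m/s, Re = 5.20×10^5, ε/D = 1.33×10^-4, f = 0.01457, h_1 = f(L/D)V²/2g = 7.910 m
Pipe 2: V = 0.9679 m/s, Re = 4.14×10^5, ε/D = 4.50×10^-4, f = 0.01742, h_2 = f(L/D)V²/2g = 1.170 m
Series → Q common, losses add: H = Σh = 9.079 m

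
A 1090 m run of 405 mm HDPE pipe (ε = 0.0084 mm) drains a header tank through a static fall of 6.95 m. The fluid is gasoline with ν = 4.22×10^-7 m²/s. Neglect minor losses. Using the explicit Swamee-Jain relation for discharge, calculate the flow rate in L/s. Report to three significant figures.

Swamee-Jain (Type II): Q = -0.965·√(gD⁵h_f/L)·ln[ε/(3.7D) + √(3.17ν²L/(gD³h_f))]
√(gD⁵h_f/L) = √(9.81·0.405⁵·6.95/1090) = 0.02611
ε/(3.7D) = 5.61×10^-6; √(3.17ν²L/(gD³h_f)) = 1.17×10^-5
Q = -0.965·0.02611·ln(1.726×10^-5) = 0.2763 m³/s
Check: V = 2.14 m/s, Re = 2.06×10^6, f = 0.01105, h_f = 6.97 m ≈ 6.95 m ✓

Q ≈ 276 L/s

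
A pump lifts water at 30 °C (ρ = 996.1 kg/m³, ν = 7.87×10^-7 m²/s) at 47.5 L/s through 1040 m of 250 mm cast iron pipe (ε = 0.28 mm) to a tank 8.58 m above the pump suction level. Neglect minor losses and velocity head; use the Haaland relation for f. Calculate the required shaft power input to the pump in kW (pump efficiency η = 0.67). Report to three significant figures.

V = 4Q/(πD²) = 0.9677 m/s; Re = 3.07×10^5; ε/D = 0.00112; f = 0.02100
h_f = f(L/D)V²/2g = 4.169 m
Total head H = z + h_f = 8.58 + 4.169 = 12.75 m
P_hyd = ρgQH = 996.1·9.81·0.0475·12.75 = 5.917 kW
P_shaft = P_hyd/η = 5.917/0.67 = 8.832 kW

P_shaft ≈ 8.83 kW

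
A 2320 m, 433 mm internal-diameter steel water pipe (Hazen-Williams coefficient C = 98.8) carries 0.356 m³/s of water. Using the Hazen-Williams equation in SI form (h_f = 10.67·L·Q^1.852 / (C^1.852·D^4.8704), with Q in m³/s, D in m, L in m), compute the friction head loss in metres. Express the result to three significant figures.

h_f = 10.67·2320·0.356^1.852 / (98.8^1.852·0.433^4.8704) = 43.56 m

h_f ≈ 43.6 m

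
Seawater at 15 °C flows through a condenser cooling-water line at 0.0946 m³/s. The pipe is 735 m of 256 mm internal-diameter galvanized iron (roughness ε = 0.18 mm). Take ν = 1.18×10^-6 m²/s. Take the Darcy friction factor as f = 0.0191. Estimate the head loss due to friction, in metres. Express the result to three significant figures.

h_f ≈ 9.44 m

V = 4Q/(πD²) = 4·0.0946/(π·0.256²) = 1.838 m/s
h_f = f(L/D)V²/(2g) = 0.01910·(735/0.256)·1.838²/(2·9.81) = 9.441 m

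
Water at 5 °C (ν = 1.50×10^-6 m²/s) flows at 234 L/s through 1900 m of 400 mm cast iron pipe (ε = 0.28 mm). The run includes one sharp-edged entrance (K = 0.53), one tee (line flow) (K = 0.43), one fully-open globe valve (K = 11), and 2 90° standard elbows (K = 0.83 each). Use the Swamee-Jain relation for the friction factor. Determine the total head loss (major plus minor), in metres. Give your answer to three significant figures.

V = 4Q/(πD²) = 1.862 m/s; V²/2g = 0.1767 m
Re = 4.97×10^5, ε/D = 7.00×10^-4 → f = 0.01893 (Swamee-Jain)
Major: h_f = f(L/D)·V²/2g = 0.01893·4750·0.1767 = 15.89 m
Minor: ΣK = 13.6; h_m = ΣK·V²/2g = 2.407 m
Total H_L = 15.89 + 2.407 = 18.30 m

H_L ≈ 18.3 m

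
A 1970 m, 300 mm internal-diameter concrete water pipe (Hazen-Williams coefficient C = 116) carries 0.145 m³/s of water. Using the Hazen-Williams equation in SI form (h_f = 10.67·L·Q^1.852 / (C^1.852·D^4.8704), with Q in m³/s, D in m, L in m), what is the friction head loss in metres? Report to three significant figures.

h_f = 10.67·1970·0.145^1.852 / (116^1.852·0.300^4.8704) = 31.10 m

h_f ≈ 31.1 m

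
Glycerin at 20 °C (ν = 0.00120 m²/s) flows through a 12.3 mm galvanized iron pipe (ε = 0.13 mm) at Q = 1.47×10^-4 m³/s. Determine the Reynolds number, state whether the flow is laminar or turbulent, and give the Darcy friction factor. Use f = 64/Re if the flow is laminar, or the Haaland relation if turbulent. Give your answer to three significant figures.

V = 4Q/(πD²) = 1.237 m/s
Re = VD/ν = 1.237·0.0123/0.00120 = 12.7
Re < 2300 → laminar → f = 64/Re = 5.047

Re ≈ 12.7; laminar; f = 64/Re ≈ 5.05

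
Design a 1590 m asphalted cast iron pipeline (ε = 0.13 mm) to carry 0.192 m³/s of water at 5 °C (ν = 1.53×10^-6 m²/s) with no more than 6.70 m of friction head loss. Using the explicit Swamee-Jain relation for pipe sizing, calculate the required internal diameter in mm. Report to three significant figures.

D ≈ 420 mm

Swamee-Jain (Type III): D = 0.66·[ε^1.25·(LQ²/(gh_f))^4.75 + ν·Q^9.4·(L/(gh_f))^5.2]^0.04
LQ²/(gh_f) = 0.8918; L/(gh_f) = 24.19
Term 1 = ε^1.25·(…)^4.75 = 8.06×10^-6; Term 2 = ν·Q^9.4·(…)^5.2 = 4.39×10^-6
D = 0.66·(8.06×10^-6 + 4.39×10^-6)^0.04 = 0.4201 m = 420 mm
Check: V = 1.39 m/s, Re = 3.80×10^5, f = 0.01678, h_f = 6.21 m ≈ 6.70 m ✓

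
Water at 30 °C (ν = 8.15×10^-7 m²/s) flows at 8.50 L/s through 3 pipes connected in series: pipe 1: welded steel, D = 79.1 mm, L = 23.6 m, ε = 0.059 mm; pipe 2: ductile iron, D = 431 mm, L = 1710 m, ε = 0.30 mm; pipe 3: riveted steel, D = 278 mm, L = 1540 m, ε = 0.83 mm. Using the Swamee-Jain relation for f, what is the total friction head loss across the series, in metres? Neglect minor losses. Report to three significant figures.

H ≈ 1.11 m

Pipe 1: V = 1.730 m/s, Re = 1.68×10^5, ε/D = 7.46×10^-4, f = 0.02040, h_1 = f(L/D)V²/2g = 0.9280 m
Pipe 2: V = 0.05826 m/s, Re = 3.08×10^4, ε/D = 6.96×10^-4, f = 0.02523, h_2 = f(L/D)V²/2g = 0.01732 m
Pipe 3: V = 0.1400 m/s, Re = 4.78×10^4, ε/D = 0.00299, f = 0.02901, h_3 = f(L/D)V²/2g = 0.1606 m
Series → Q common, losses add: H = Σh = 1.106 m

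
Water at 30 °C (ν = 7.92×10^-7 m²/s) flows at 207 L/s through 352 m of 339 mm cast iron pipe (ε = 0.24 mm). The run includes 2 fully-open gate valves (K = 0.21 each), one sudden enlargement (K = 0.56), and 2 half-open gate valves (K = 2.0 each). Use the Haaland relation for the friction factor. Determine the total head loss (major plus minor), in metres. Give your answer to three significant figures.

V = 4Q/(πD²) = 2.293 m/s; V²/2g = 0.2681 m
Re = 9.82×10^5, ε/D = 7.08×10^-4 → f = 0.01847 (Haaland)
Major: h_f = f(L/D)·V²/2g = 0.01847·1038·0.2681 = 5.141 m
Minor: ΣK = 4.98; h_m = ΣK·V²/2g = 1.335 m
Total H_L = 5.141 + 1.335 = 6.476 m

H_L ≈ 6.48 m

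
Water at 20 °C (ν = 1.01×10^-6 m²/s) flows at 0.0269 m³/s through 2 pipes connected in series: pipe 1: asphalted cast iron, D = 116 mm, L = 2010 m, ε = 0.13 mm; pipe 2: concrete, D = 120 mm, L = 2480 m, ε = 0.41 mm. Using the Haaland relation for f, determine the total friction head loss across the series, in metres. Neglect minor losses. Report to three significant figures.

Pipe 1: V = 2.545 m/s, Re = 2.92×10^5, ε/D = 0.00112, f = 0.02104, h_1 = f(L/D)V²/2g = 120.4 m
Pipe 2: V = 2.378 m/s, Re = 2.83×10^5, ε/D = 0.00342, f = 0.02760, h_2 = f(L/D)V²/2g = 164.4 m
Series → Q common, losses add: H = Σh = 284.8 m

H ≈ 285 m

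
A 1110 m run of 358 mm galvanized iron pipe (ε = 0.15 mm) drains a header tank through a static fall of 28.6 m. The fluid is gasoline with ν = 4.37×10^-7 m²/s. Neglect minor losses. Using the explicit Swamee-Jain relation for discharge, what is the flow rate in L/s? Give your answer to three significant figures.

Q ≈ 336 L/s

Swamee-Jain (Type II): Q = -0.965·√(gD⁵h_f/L)·ln[ε/(3.7D) + √(3.17ν²L/(gD³h_f))]
√(gD⁵h_f/L) = √(9.81·0.358⁵·28.6/1110) = 0.03855
ε/(3.7D) = 1.13×10^-4; √(3.17ν²L/(gD³h_f)) = 7.22×10^-6
Q = -0.965·0.03855·ln(1.205×10^-4) = 0.3357 m³/s
Check: V = 3.34 m/s, Re = 2.73×10^6, f = 0.01634, h_f = 28.7 m ≈ 28.6 m ✓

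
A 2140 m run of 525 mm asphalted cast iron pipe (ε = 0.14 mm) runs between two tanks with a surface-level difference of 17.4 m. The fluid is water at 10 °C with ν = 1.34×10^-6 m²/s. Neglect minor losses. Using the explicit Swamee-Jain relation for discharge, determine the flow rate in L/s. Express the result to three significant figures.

Swamee-Jain (Type II): Q = -0.965·√(gD⁵h_f/L)·ln[ε/(3.7D) + √(3.17ν²L/(gD³h_f))]
√(gD⁵h_f/L) = √(9.81·0.525⁵·17.4/2140) = 0.05640
ε/(3.7D) = 7.21×10^-5; √(3.17ν²L/(gD³h_f)) = 2.22×10^-5
Q = -0.965·0.05640·ln(9.428×10^-5) = 0.5045 m³/s
Check: V = 2.33 m/s, Re = 9.13×10^5, f = 0.01552, h_f = 17.5 m ≈ 17.4 m ✓

Q ≈ 505 L/s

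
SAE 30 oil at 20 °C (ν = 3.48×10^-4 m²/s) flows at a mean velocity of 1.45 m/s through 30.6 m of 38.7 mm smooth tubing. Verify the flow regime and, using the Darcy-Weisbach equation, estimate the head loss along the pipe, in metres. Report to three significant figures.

h_f ≈ 33.6 m

Re = VD/ν = 1.45·0.03870/3.48×10^-4 = 161 → laminar (Re < 2300)
f = 64/Re = 0.3969
h_f = f(L/D)V²/(2g) = 0.3969·(30.6/0.03870)·1.45²/(2·9.81) = 33.63 m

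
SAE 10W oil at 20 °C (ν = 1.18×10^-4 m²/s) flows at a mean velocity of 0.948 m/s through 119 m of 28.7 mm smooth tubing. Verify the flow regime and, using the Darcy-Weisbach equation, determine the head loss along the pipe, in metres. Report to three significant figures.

h_f ≈ 52.7 m

Re = VD/ν = 0.948·0.02870/1.18×10^-4 = 231 → laminar (Re < 2300)
f = 64/Re = 0.2776
h_f = f(L/D)V²/(2g) = 0.2776·(119/0.02870)·0.948²/(2·9.81) = 52.72 m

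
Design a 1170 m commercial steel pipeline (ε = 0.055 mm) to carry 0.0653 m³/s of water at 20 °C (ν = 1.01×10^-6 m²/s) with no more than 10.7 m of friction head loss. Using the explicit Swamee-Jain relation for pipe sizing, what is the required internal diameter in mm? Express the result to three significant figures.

Swamee-Jain (Type III): D = 0.66·[ε^1.25·(LQ²/(gh_f))^4.75 + ν·Q^9.4·(L/(gh_f))^5.2]^0.04
LQ²/(gh_f) = 0.04753; L/(gh_f) = 11.15
Term 1 = ε^1.25·(…)^4.75 = 2.46×10^-12; Term 2 = ν·Q^9.4·(…)^5.2 = 2.04×10^-12
D = 0.66·(2.46×10^-12 + 2.04×10^-12)^0.04 = 0.2321 m = 232 mm
Check: V = 1.54 m/s, Re = 3.55×10^5, f = 0.01633, h_f = 9.99 m ≈ 10.7 m ✓

D ≈ 232 mm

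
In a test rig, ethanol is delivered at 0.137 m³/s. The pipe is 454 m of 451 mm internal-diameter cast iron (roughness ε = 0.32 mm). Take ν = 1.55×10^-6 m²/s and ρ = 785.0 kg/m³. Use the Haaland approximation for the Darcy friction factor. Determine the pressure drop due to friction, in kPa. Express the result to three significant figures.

V = 4Q/(πD²) = 4·0.137/(π·0.451²) = 0.8576 m/s
Re = VD/ν = 0.8576·0.451/1.55×10^-6 = 2.50×10^5 → turbulent
ε/D = 0.32/451 = 7.10×10^-4
Haaland: f = 0.01939
h_f = f(L/D)V²/(2g) = 0.01939·(454/0.451)·0.8576²/(2·9.81) = 0.7317 m
Δp = ρg·h_f = 785.0·9.81·0.7317 = 5.635 kPa

Δp ≈ 5.63 kPa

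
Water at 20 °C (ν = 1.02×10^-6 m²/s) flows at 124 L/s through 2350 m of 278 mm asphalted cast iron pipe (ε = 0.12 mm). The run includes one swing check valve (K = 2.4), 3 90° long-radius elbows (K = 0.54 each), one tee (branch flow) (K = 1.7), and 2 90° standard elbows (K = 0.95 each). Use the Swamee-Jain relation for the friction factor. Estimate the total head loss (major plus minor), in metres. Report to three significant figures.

V = 4Q/(πD²) = 2.043 m/s; V²/2g = 0.2127 m
Re = 5.57×10^5, ε/D = 4.32×10^-4 → f = 0.01723 (Swamee-Jain)
Major: h_f = f(L/D)·V²/2g = 0.01723·8453·0.2127 = 30.99 m
Minor: ΣK = 7.62; h_m = ΣK·V²/2g = 1.621 m
Total H_L = 30.99 + 1.621 = 32.61 m

H_L ≈ 32.6 m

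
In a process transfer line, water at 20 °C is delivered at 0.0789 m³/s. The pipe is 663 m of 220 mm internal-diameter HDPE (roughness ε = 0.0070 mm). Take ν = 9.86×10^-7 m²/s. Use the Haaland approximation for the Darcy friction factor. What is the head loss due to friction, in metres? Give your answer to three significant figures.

h_f ≈ 9.00 m

V = 4Q/(πD²) = 4·0.0789/(π·0.220²) = 2.076 m/s
Re = VD/ν = 2.076·0.220/9.86×10^-7 = 4.63×10^5 → turbulent
ε/D = 0.0070/220 = 3.18×10^-5
Haaland: f = 0.01361
h_f = f(L/D)V²/(2g) = 0.01361·(663/0.220)·2.076²/(2·9.81) = 9.005 m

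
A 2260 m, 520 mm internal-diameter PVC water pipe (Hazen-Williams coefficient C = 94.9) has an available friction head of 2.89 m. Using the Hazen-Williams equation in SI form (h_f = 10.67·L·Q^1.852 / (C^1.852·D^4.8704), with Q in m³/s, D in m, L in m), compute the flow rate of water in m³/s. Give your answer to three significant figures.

Q ≈ 0.130 m³/s

Rearranging: Q = [h_f·C^1.852·D^4.8704 / (10.67·L)]^(1/1.852)
Q = [2.89·94.9^1.852·0.520^4.8704 / (10.67·2260)]^0.540 = 0.1297 m³/s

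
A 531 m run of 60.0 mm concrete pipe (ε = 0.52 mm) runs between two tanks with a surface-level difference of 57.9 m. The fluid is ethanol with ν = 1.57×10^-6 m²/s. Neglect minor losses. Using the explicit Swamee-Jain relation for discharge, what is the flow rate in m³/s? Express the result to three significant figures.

Q ≈ 0.00526 m³/s

Swamee-Jain (Type II): Q = -0.965·√(gD⁵h_f/L)·ln[ε/(3.7D) + √(3.17ν²L/(gD³h_f))]
√(gD⁵h_f/L) = √(9.81·0.0600⁵·57.9/531) = 9.120×10^-4
ε/(3.7D) = 0.00234; √(3.17ν²L/(gD³h_f)) = 1.84×10^-4
Q = -0.965·9.120×10^-4·ln(0.002526) = 0.005264 m³/s
Check: V = 1.86 m/s, Re = 7.11×10^4, f = 0.03736, h_f = 58.4 m ≈ 57.9 m ✓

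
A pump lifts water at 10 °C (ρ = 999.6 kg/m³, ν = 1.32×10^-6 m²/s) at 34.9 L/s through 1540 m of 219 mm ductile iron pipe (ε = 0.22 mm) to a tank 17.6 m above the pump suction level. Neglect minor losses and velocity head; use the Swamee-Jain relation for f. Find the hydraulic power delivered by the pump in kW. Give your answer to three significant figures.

P_hyd ≈ 8.30 kW

V = 4Q/(πD²) = 0.9265 m/s; Re = 1.54×10^5; ε/D = 0.00100; f = 0.02158
h_f = f(L/D)V²/2g = 6.639 m
Total head H = z + h_f = 17.6 + 6.639 = 24.24 m
P_hyd = ρgQH = 999.6·9.81·0.0349·24.24 = 8.295 kW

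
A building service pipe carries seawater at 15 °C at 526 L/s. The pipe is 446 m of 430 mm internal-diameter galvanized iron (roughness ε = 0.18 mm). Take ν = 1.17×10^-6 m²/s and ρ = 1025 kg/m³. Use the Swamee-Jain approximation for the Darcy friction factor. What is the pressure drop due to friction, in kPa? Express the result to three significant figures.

Δp ≈ 116 kPa

V = 4Q/(πD²) = 4·0.526/(π·0.430²) = 3.622 m/s
Re = VD/ν = 3.622·0.430/1.17×10^-6 = 1.33×10^6 → turbulent
ε/D = 0.18/430 = 4.19×10^-4
Swamee-Jain: f = 0.01658
h_f = f(L/D)V²/(2g) = 0.01658·(446/0.430)·3.622²/(2·9.81) = 11.50 m
Δp = ρg·h_f = 1025·9.81·11.50 = 115.6 kPa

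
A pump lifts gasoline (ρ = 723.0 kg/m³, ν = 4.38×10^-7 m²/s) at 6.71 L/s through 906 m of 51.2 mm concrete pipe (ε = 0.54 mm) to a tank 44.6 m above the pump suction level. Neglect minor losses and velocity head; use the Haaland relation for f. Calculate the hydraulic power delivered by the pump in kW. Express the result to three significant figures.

V = 4Q/(πD²) = 3.259 m/s; Re = 3.81×10^5; ε/D = 0.0105; f = 0.03882
h_f = f(L/D)V²/2g = 371.8 m
Total head H = z + h_f = 44.6 + 371.8 = 416.4 m
P_hyd = ρgQH = 723.0·9.81·0.00671·416.4 = 19.82 kW

P_hyd ≈ 19.8 kW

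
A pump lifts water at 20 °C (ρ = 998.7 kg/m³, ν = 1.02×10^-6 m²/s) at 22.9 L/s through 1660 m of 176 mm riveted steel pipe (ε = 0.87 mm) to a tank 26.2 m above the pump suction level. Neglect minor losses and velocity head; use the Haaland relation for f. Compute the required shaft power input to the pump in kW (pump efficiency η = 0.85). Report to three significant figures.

P_shaft ≈ 10.4 kW

V = 4Q/(πD²) = 0.9413 m/s; Re = 1.62×10^5; ε/D = 0.00494; f = 0.03086
h_f = f(L/D)V²/2g = 13.14 m
Total head H = z + h_f = 26.2 + 13.14 = 39.34 m
P_hyd = ρgQH = 998.7·9.81·0.0229·39.34 = 8.827 kW
P_shaft = P_hyd/η = 8.827/0.85 = 10.38 kW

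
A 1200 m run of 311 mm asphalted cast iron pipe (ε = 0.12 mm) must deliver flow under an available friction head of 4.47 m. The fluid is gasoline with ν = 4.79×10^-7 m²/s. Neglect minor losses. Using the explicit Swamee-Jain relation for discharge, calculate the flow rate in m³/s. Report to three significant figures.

Swamee-Jain (Type II): Q = -0.965·√(gD⁵h_f/L)·ln[ε/(3.7D) + √(3.17ν²L/(gD³h_f))]
√(gD⁵h_f/L) = √(9.81·0.311⁵·4.47/1200) = 0.01031
ε/(3.7D) = 1.04×10^-4; √(3.17ν²L/(gD³h_f)) = 2.57×10^-5
Q = -0.965·0.01031·ln(1.300×10^-4) = 0.08903 m³/s
Check: V = 1.17 m/s, Re = 7.61×10^5, f = 0.01665, h_f = 4.50 m ≈ 4.47 m ✓

Q ≈ 0.0890 m³/s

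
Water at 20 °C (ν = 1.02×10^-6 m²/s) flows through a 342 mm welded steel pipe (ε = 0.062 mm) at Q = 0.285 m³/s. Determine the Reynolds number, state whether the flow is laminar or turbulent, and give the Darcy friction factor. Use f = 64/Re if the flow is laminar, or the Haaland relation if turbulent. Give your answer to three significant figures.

Re ≈ 1.04×10^6; turbulent; f ≈ 0.0144

V = 4Q/(πD²) = 3.102 m/s
Re = VD/ν = 3.102·0.342/1.02×10^-6 = 1.04×10^6
Re > 4000 → turbulent; ε/D = 1.81×10^-4
Haaland: f = 0.01436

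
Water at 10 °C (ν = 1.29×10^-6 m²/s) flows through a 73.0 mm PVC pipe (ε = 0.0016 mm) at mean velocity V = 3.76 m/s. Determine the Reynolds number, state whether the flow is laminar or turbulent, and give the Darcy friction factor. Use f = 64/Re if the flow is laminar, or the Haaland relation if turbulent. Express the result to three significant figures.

Re ≈ 2.13×10^5; turbulent; f ≈ 0.0155

Re = VD/ν = 3.760·0.0730/1.29×10^-6 = 2.13×10^5
Re > 4000 → turbulent; ε/D = 2.19×10^-5
Haaland: f = 0.01546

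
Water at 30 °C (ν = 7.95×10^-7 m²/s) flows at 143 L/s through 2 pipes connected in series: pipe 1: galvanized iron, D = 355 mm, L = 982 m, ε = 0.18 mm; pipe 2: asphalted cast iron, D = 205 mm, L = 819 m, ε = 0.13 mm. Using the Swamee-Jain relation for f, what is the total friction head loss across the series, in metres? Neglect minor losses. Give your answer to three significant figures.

Pipe 1: V = 1.445 m/s, Re = 6.45×10^5, ε/D = 5.07×10^-4, f = 0.01762, h_1 = f(L/D)V²/2g = 5.184 m
Pipe 2: V = 4.332 m/s, Re = 1.12×10^6, ε/D = 6.34×10^-4, f = 0.01810, h_2 = f(L/D)V²/2g = 69.18 m
Series → Q common, losses add: H = Σh = 74.36 m

H ≈ 74.4 m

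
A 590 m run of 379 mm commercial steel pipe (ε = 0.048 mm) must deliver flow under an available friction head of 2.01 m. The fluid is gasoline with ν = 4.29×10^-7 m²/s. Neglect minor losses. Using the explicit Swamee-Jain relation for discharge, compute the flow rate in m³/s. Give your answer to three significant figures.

Q ≈ 0.154 m³/s

Swamee-Jain (Type II): Q = -0.965·√(gD⁵h_f/L)·ln[ε/(3.7D) + √(3.17ν²L/(gD³h_f))]
√(gD⁵h_f/L) = √(9.81·0.379⁵·2.01/590) = 0.01617
ε/(3.7D) = 3.42×10^-5; √(3.17ν²L/(gD³h_f)) = 1.79×10^-5
Q = -0.965·0.01617·ln(5.214×10^-5) = 0.1538 m³/s
Check: V = 1.36 m/s, Re = 1.20×10^6, f = 0.01370, h_f = 2.02 m ≈ 2.01 m ✓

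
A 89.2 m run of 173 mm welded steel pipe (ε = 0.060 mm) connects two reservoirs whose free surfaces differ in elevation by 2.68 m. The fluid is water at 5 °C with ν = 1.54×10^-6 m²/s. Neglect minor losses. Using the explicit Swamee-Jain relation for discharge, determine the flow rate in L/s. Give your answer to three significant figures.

Swamee-Jain (Type II): Q = -0.965·√(gD⁵h_f/L)·ln[ε/(3.7D) + √(3.17ν²L/(gD³h_f))]
√(gD⁵h_f/L) = √(9.81·0.173⁵·2.68/89.2) = 0.006758
ε/(3.7D) = 9.37×10^-5; √(3.17ν²L/(gD³h_f)) = 7.02×10^-5
Q = -0.965·0.006758·ln(1.639×10^-4) = 0.05684 m³/s
Check: V = 2.42 m/s, Re = 2.72×10^5, f = 0.01754, h_f = 2.69 m ≈ 2.68 m ✓

Q ≈ 56.8 L/s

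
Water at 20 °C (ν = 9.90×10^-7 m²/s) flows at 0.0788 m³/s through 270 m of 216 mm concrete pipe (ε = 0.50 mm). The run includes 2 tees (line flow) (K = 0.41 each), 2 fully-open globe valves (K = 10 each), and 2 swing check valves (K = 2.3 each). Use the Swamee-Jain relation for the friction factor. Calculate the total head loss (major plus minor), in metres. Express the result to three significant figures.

V = 4Q/(πD²) = 2.150 m/s; V²/2g = 0.2357 m
Re = 4.69×10^5, ε/D = 0.00231 → f = 0.02482 (Swamee-Jain)
Major: h_f = f(L/D)·V²/2g = 0.02482·1250·0.2357 = 7.314 m
Minor: ΣK = 25.4; h_m = ΣK·V²/2g = 5.991 m
Total H_L = 7.314 + 5.991 = 13.31 m

H_L ≈ 13.3 m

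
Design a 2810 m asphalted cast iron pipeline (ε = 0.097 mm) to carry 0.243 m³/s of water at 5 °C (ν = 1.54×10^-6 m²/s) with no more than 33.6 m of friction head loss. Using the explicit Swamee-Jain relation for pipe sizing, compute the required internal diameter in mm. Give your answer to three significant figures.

Swamee-Jain (Type III): D = 0.66·[ε^1.25·(LQ²/(gh_f))^4.75 + ν·Q^9.4·(L/(gh_f))^5.2]^0.04
LQ²/(gh_f) = 0.5034; L/(gh_f) = 8.525
Term 1 = ε^1.25·(…)^4.75 = 3.69×10^-7; Term 2 = ν·Q^9.4·(…)^5.2 = 1.79×10^-7
D = 0.66·(3.69×10^-7 + 1.79×10^-7)^0.04 = 0.3708 m = 371 mm
Check: V = 2.25 m/s, Re = 5.42×10^5, f = 0.01597, h_f = 31.2 m ≈ 33.6 m ✓

D ≈ 371 mm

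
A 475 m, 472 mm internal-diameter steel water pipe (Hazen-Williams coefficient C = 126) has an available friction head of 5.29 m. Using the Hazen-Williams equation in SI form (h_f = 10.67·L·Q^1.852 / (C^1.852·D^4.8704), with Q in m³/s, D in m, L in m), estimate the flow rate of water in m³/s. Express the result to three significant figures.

Q ≈ 0.430 m³/s

Rearranging: Q = [h_f·C^1.852·D^4.8704 / (10.67·L)]^(1/1.852)
Q = [5.29·126^1.852·0.472^4.8704 / (10.67·475)]^0.540 = 0.4296 m³/s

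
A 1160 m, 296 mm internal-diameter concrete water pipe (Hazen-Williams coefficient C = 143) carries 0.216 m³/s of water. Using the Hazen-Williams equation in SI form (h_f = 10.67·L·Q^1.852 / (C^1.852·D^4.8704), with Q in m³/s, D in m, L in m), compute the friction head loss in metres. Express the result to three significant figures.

h_f ≈ 27.8 m

h_f = 10.67·1160·0.216^1.852 / (143^1.852·0.296^4.8704) = 27.76 m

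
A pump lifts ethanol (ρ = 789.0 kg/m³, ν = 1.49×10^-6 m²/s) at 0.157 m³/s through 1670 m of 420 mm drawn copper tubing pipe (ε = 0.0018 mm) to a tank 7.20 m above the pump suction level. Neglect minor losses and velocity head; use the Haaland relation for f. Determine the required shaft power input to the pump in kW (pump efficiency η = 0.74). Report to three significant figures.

V = 4Q/(πD²) = 1.133 m/s; Re = 3.19×10^5; ε/D = 4.29×10^-6; f = 0.01421
h_f = f(L/D)V²/2g = 3.698 m
Total head H = z + h_f = 7.20 + 3.698 = 10.90 m
P_hyd = ρgQH = 789.0·9.81·0.157·10.90 = 13.24 kW
P_shaft = P_hyd/η = 13.24/0.74 = 17.90 kW

P_shaft ≈ 17.9 kW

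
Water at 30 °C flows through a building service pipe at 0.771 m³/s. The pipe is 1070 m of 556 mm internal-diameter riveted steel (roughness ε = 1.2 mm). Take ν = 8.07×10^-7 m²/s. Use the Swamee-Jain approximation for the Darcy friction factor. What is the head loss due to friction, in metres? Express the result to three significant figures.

h_f ≈ 23.8 m

V = 4Q/(πD²) = 4·0.771/(π·0.556²) = 3.176 m/s
Re = VD/ν = 3.176·0.556/8.07×10^-7 = 2.19×10^6 → turbulent
ε/D = 1.2/556 = 0.00216
Swamee-Jain: f = 0.02403
h_f = f(L/D)V²/(2g) = 0.02403·(1070/0.556)·3.176²/(2·9.81) = 23.76 m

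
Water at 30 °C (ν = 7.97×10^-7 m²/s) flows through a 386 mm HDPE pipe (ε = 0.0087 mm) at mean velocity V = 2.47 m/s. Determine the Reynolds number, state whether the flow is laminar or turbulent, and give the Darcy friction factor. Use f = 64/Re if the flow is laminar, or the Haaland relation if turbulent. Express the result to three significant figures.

Re = VD/ν = 2.470·0.386/7.97×10^-7 = 1.20×10^6
Re > 4000 → turbulent; ε/D = 2.25×10^-5
Haaland: f = 0.01172

Re ≈ 1.20×10^6; turbulent; f ≈ 0.0117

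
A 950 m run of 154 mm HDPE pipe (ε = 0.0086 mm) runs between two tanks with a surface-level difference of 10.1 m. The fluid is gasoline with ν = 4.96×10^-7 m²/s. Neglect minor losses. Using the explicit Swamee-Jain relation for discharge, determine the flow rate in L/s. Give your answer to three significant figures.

Swamee-Jain (Type II): Q = -0.965·√(gD⁵h_f/L)·ln[ε/(3.7D) + √(3.17ν²L/(gD³h_f))]
√(gD⁵h_f/L) = √(9.81·0.154⁵·10.1/950) = 0.003006
ε/(3.7D) = 1.51×10^-5; √(3.17ν²L/(gD³h_f)) = 4.52×10^-5
Q = -0.965·0.003006·ln(6.034×10^-5) = 0.02818 m³/s
Check: V = 1.51 m/s, Re = 4.70×10^5, f = 0.01404, h_f = 10.1 m ≈ 10.1 m ✓

Q ≈ 28.2 L/s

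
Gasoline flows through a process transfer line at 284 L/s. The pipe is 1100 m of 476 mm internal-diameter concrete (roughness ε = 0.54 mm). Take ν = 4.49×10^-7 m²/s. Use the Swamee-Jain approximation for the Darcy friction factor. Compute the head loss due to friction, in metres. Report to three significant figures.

V = 4Q/(πD²) = 4·0.284/(π·0.476²) = 1.596 m/s
Re = VD/ν = 1.596·0.476/4.49×10^-7 = 1.69×10^6 → turbulent
ε/D = 0.54/476 = 0.00113
Swamee-Jain: f = 0.02048
h_f = f(L/D)V²/(2g) = 0.02048·(1100/0.476)·1.596²/(2·9.81) = 6.144 m

h_f ≈ 6.14 m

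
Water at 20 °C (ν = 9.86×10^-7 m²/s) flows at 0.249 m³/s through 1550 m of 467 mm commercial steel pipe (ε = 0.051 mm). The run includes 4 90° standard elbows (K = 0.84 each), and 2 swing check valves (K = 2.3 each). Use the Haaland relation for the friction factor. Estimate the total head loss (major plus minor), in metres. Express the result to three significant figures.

H_L ≈ 5.83 m

V = 4Q/(πD²) = 1.454 m/s; V²/2g = 0.1077 m
Re = 6.89×10^5, ε/D = 1.09×10^-4 → f = 0.01390 (Haaland)
Major: h_f = f(L/D)·V²/2g = 0.01390·3319·0.1077 = 4.969 m
Minor: ΣK = 7.96; h_m = ΣK·V²/2g = 0.8574 m
Total H_L = 4.969 + 0.8574 = 5.826 m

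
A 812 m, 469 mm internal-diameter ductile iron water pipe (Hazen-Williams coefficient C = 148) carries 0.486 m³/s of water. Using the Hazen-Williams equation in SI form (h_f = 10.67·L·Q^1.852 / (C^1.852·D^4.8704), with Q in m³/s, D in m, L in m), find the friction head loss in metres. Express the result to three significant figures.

h_f = 10.67·812·0.486^1.852 / (148^1.852·0.469^4.8704) = 8.701 m

h_f ≈ 8.70 m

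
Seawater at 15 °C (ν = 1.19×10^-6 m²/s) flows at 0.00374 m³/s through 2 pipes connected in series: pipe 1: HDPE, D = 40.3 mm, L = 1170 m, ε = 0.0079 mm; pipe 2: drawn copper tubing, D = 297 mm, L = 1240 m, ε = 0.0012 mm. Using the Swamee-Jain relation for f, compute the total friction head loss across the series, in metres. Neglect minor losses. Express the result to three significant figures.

H ≈ 242 m

Pipe 1: V = 2.932 m/s, Re = 9.93×10^4, ε/D = 1.96×10^-4, f = 0.01900, h_1 = f(L/D)V²/2g = 241.7 m
Pipe 2: V = 0.05398 m/s, Re = 1.35×10^4, ε/D = 4.04×10^-6, f = 0.02859, h_2 = f(L/D)V²/2g = 0.01773 m
Series → Q common, losses add: H = Σh = 241.7 m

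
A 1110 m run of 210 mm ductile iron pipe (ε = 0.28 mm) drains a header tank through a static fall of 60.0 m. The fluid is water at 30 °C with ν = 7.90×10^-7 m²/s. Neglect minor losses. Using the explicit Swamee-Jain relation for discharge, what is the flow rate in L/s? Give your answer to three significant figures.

Q ≈ 112 L/s

Swamee-Jain (Type II): Q = -0.965·√(gD⁵h_f/L)·ln[ε/(3.7D) + √(3.17ν²L/(gD³h_f))]
√(gD⁵h_f/L) = √(9.81·0.210⁵·60.0/1110) = 0.01472
ε/(3.7D) = 3.60×10^-4; √(3.17ν²L/(gD³h_f)) = 2.01×10^-5
Q = -0.965·0.01472·ln(3.804×10^-4) = 0.1118 m³/s
Check: V = 3.23 m/s, Re = 8.58×10^5, f = 0.02146, h_f = 60.3 m ≈ 60.0 m ✓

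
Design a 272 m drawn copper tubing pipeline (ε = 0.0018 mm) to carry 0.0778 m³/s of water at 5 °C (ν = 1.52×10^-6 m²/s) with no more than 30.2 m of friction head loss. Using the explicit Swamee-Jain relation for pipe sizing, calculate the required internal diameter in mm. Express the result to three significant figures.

Swamee-Jain (Type III): D = 0.66·[ε^1.25·(LQ²/(gh_f))^4.75 + ν·Q^9.4·(L/(gh_f))^5.2]^0.04
LQ²/(gh_f) = 0.005557; L/(gh_f) = 0.9181
Term 1 = ε^1.25·(…)^4.75 = 1.28×10^-18; Term 2 = ν·Q^9.4·(…)^5.2 = 3.67×10^-17
D = 0.66·(1.28×10^-18 + 3.67×10^-17)^0.04 = 0.1454 m = 145 mm
Check: V = 4.68 m/s, Re = 4.48×10^5, f = 0.01354, h_f = 28.3 m ≈ 30.2 m ✓

D ≈ 145 mm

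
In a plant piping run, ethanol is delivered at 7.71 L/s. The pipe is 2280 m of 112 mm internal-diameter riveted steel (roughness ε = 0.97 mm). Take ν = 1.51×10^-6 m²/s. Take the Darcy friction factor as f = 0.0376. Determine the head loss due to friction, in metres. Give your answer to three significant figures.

V = 4Q/(πD²) = 4·0.00771/(π·0.112²) = 0.7826 m/s
h_f = f(L/D)V²/(2g) = 0.03760·(2280/0.112)·0.7826²/(2·9.81) = 23.89 m

h_f ≈ 23.9 m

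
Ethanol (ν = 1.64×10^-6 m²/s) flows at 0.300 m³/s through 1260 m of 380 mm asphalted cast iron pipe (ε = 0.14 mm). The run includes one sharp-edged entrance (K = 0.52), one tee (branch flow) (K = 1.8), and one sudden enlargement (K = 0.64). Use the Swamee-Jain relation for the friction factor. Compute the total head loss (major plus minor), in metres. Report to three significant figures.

H_L ≈ 20.8 m

V = 4Q/(πD²) = 2.645 m/s; V²/2g = 0.3566 m
Re = 6.13×10^5, ε/D = 3.68×10^-4 → f = 0.01670 (Swamee-Jain)
Major: h_f = f(L/D)·V²/2g = 0.01670·3316·0.3566 = 19.75 m
Minor: ΣK = 2.96; h_m = ΣK·V²/2g = 1.056 m
Total H_L = 19.75 + 1.056 = 20.80 m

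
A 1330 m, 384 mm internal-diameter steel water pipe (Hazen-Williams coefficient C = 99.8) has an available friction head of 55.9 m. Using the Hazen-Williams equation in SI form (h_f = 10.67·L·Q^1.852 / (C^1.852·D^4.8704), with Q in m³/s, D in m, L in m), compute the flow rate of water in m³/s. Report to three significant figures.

Rearranging: Q = [h_f·C^1.852·D^4.8704 / (10.67·L)]^(1/1.852)
Q = [55.9·99.8^1.852·0.384^4.8704 / (10.67·1330)]^0.540 = 0.4052 m³/s

Q ≈ 0.405 m³/s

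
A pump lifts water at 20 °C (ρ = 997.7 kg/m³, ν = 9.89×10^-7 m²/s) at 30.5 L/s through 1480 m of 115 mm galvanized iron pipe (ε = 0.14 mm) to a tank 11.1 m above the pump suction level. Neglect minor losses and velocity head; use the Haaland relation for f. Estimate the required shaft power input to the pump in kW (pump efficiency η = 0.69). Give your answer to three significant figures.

V = 4Q/(πD²) = 2.936 m/s; Re = 3.41×10^5; ε/D = 0.00122; f = 0.02131
h_f = f(L/D)V²/2g = 120.5 m
Total head H = z + h_f = 11.1 + 120.5 = 131.6 m
P_hyd = ρgQH = 997.7·9.81·0.0305·131.6 = 39.29 kW
P_shaft = P_hyd/η = 39.29/0.69 = 56.94 kW

P_shaft ≈ 56.9 kW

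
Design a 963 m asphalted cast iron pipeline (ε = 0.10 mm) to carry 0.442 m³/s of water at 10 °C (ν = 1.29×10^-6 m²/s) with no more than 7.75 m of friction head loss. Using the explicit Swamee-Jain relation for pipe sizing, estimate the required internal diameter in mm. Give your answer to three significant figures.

Swamee-Jain (Type III): D = 0.66·[ε^1.25·(LQ²/(gh_f))^4.75 + ν·Q^9.4·(L/(gh_f))^5.2]^0.04
LQ²/(gh_f) = 2.475; L/(gh_f) = 12.67
Term 1 = ε^1.25·(…)^4.75 = 7.40×10^-4; Term 2 = ν·Q^9.4·(…)^5.2 = 3.25×10^-4
D = 0.66·(7.40×10^-4 + 3.25×10^-4)^0.04 = 0.5019 m = 502 mm
Check: V = 2.23 m/s, Re = 8.69×10^5, f = 0.01489, h_f = 7.26 m ≈ 7.75 m ✓

D ≈ 502 mm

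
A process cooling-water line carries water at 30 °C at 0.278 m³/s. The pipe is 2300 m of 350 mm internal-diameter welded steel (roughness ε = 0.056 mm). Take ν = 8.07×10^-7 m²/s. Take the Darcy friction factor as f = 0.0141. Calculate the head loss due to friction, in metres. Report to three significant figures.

h_f ≈ 39.4 m

V = 4Q/(πD²) = 4·0.278/(π·0.350²) = 2.889 m/s
h_f = f(L/D)V²/(2g) = 0.01410·(2300/0.350)·2.889²/(2·9.81) = 39.43 m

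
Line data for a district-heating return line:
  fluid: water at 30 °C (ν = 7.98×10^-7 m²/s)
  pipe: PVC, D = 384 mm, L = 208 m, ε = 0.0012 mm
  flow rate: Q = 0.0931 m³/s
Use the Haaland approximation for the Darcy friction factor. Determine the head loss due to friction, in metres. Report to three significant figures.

h_f ≈ 0.245 m

V = 4Q/(πD²) = 4·0.0931/(π·0.384²) = 0.8039 m/s
Re = VD/ν = 0.8039·0.384/7.98×10^-7 = 3.87×10^5 → turbulent
ε/D = 0.0012/384 = 3.12×10^-6
Haaland: f = 0.01371
h_f = f(L/D)V²/(2g) = 0.01371·(208/0.384)·0.8039²/(2·9.81) = 0.2446 m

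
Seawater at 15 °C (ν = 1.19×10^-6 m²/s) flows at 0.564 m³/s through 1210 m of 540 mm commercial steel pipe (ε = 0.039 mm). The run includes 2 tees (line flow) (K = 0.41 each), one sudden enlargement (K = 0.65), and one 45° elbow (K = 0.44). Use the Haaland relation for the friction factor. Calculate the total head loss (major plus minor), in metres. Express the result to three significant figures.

V = 4Q/(πD²) = 2.463 m/s; V²/2g = 0.3091 m
Re = 1.12×10^6, ε/D = 7.22×10^-5 → f = 0.01276 (Haaland)
Major: h_f = f(L/D)·V²/2g = 0.01276·2241·0.3091 = 8.841 m
Minor: ΣK = 1.91; h_m = ΣK·V²/2g = 0.5904 m
Total H_L = 8.841 + 0.5904 = 9.431 m

H_L ≈ 9.43 m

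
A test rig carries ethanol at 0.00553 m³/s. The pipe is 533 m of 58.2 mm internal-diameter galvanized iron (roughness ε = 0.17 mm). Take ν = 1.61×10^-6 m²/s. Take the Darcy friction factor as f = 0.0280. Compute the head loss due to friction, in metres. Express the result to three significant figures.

h_f ≈ 56.5 m

V = 4Q/(πD²) = 4·0.00553/(π·0.0582²) = 2.079 m/s
h_f = f(L/D)V²/(2g) = 0.02800·(533/0.0582)·2.079²/(2·9.81) = 56.47 m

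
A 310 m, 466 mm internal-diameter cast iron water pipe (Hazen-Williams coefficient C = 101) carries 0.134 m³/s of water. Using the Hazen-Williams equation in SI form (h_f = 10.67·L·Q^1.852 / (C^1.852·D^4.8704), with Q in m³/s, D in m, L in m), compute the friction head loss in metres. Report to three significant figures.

h_f = 10.67·310·0.134^1.852 / (101^1.852·0.466^4.8704) = 0.6398 m

h_f ≈ 0.640 m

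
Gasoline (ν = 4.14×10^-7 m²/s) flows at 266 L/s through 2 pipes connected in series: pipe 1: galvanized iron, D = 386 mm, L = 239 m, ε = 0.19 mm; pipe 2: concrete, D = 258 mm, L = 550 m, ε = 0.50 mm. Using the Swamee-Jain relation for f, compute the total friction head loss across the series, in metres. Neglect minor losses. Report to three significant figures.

H ≈ 68.4 m

Pipe 1: V = 2.273 m/s, Re = 2.12×10^6, ε/D = 4.92×10^-4, f = 0.01696, h_1 = f(L/D)V²/2g = 2.765 m
Pipe 2: V = 5.088 m/s, Re = 3.17×10^6, ε/D = 0.00194, f = 0.02332, h_2 = f(L/D)V²/2g = 65.60 m
Series → Q common, losses add: H = Σh = 68.36 m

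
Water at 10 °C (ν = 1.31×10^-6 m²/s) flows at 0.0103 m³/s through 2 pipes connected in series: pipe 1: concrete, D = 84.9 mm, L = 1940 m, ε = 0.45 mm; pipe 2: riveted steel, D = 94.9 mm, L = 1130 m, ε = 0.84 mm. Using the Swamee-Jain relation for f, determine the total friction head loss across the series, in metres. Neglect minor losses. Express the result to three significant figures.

H ≈ 171 m

Pipe 1: V = 1.819 m/s, Re = 1.18×10^5, ε/D = 0.00530, f = 0.03191, h_1 = f(L/D)V²/2g = 123.0 m
Pipe 2: V = 1.456 m/s, Re = 1.05×10^5, ε/D = 0.00885, f = 0.03724, h_2 = f(L/D)V²/2g = 47.93 m
Series → Q common, losses add: H = Σh = 171.0 m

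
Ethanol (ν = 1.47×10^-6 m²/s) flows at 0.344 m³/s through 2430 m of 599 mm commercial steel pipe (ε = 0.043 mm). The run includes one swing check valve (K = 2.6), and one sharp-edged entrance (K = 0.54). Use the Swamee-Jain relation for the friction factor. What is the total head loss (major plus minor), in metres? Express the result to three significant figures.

H_L ≈ 4.59 m

V = 4Q/(πD²) = 1.221 m/s; V²/2g = 0.07595 m
Re = 4.97×10^5, ε/D = 7.18×10^-5 → f = 0.01413 (Swamee-Jain)
Major: h_f = f(L/D)·V²/2g = 0.01413·4057·0.07595 = 4.354 m
Minor: ΣK = 3.14; h_m = ΣK·V²/2g = 0.2385 m
Total H_L = 4.354 + 0.2385 = 4.593 m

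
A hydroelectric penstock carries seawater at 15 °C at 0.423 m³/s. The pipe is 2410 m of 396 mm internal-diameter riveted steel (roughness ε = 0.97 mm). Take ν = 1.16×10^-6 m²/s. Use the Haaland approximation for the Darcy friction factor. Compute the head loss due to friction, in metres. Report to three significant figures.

h_f ≈ 91.1 m

V = 4Q/(πD²) = 4·0.423/(π·0.396²) = 3.434 m/s
Re = VD/ν = 3.434·0.396/1.16×10^-6 = 1.17×10^6 → turbulent
ε/D = 0.97/396 = 0.00245
Haaland: f = 0.02491
h_f = f(L/D)V²/(2g) = 0.02491·(2410/0.396)·3.434²/(2·9.81) = 91.13 m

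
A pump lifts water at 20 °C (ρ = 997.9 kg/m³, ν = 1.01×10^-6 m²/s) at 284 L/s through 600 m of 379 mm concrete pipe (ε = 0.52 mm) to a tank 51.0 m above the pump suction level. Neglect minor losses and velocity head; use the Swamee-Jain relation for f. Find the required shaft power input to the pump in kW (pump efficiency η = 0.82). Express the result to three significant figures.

P_shaft ≈ 210 kW

V = 4Q/(πD²) = 2.517 m/s; Re = 9.45×10^5; ε/D = 0.00137; f = 0.02158
h_f = f(L/D)V²/2g = 11.04 m
Total head H = z + h_f = 51.0 + 11.04 = 62.04 m
P_hyd = ρgQH = 997.9·9.81·0.284·62.04 = 172.5 kW
P_shaft = P_hyd/η = 172.5/0.82 = 210.3 kW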